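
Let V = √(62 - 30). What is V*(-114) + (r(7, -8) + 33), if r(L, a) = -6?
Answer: 27 - 456*√2 ≈ -617.88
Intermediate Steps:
V = 4*√2 (V = √32 = 4*√2 ≈ 5.6569)
V*(-114) + (r(7, -8) + 33) = (4*√2)*(-114) + (-6 + 33) = -456*√2 + 27 = 27 - 456*√2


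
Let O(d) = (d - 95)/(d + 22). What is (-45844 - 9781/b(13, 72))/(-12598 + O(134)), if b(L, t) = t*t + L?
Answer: 953044196/261882027 ≈ 3.6392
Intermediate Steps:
b(L, t) = L + t**2 (b(L, t) = t**2 + L = L + t**2)
O(d) = (-95 + d)/(22 + d)
(-45844 - 9781/b(13, 72))/(-12598 + O(134)) = (-45844 - 9781/(13 + 72**2))/(-12598 + (-95 + 134)/(22 + 134)) = (-45844 - 9781/(13 + 5184))/(-12598 + 39/156) = (-45844 - 9781/5197)/(-12598 + (1/156)*39) = (-45844 - 9781*1/5197)/(-12598 + 1/4) = (-45844 - 9781/5197)/(-50391/4) = -238261049/5197*(-4/50391) = 953044196/261882027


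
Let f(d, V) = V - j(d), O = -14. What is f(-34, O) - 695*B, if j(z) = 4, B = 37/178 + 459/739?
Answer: -78154031/131542 ≈ -594.14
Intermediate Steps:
B = 109045/131542 (B = 37*(1/178) + 459*(1/739) = 37/178 + 459/739 = 109045/131542 ≈ 0.82897)
f(d, V) = -4 + V (f(d, V) = V - 1*4 = V - 4 = -4 + V)
f(-34, O) - 695*B = (-4 - 14) - 695*109045/131542 = -18 - 75786275/131542 = -78154031/131542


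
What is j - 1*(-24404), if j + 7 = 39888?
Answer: 64285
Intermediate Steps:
j = 39881 (j = -7 + 39888 = 39881)
j - 1*(-24404) = 39881 - 1*(-24404) = 39881 + 24404 = 64285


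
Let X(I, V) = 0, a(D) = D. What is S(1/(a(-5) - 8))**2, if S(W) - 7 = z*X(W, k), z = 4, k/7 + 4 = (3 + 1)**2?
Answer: 49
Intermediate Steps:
k = 84 (k = -28 + 7*(3 + 1)**2 = -28 + 7*4**2 = -28 + 7*16 = -28 + 112 = 84)
S(W) = 7 (S(W) = 7 + 4*0 = 7 + 0 = 7)
S(1/(a(-5) - 8))**2 = 7**2 = 49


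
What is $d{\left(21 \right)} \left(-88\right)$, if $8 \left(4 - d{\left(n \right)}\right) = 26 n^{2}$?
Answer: $125774$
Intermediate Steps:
$d{\left(n \right)} = 4 - \frac{13 n^{2}}{4}$ ($d{\left(n \right)} = 4 - \frac{26 n^{2}}{8} = 4 - \frac{13 n^{2}}{4}$)
$d{\left(21 \right)} \left(-88\right) = \left(4 - \frac{13 \cdot 21^{2}}{4}\right) \left(-88\right) = \left(4 - \frac{5733}{4}\right) \left(-88\right) = \left(- \frac{5717}{4}\right) \left(-88\right) = 125774$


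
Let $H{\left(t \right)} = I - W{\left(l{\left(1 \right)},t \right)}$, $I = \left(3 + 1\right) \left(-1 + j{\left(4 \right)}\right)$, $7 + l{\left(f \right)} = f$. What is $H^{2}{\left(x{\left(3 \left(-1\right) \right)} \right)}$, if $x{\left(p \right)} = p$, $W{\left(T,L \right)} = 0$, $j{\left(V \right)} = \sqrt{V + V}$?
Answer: $144 - 64 \sqrt{2} \approx 53.49$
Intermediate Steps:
$l{\left(f \right)} = -7 + f$
$j{\left(V \right)} = \sqrt{2} \sqrt{V}$ ($j{\left(V \right)} = \sqrt{2 V} = \sqrt{2} \sqrt{V}$)
$I = -4 + 8 \sqrt{2}$ ($I = \left(3 + 1\right) \left(-1 + \sqrt{2} \sqrt{4}\right) = 4 \left(-1 + \sqrt{2} \cdot 2\right) = 4 \left(-1 + 2 \sqrt{2}\right) = -4 + 8 \sqrt{2} \approx 7.3137$)
$H{\left(t \right)} = -4 + 8 \sqrt{2}$ ($H{\left(t \right)} = \left(-4 + 8 \sqrt{2}\right) - 0 = \left(-4 + 8 \sqrt{2}\right) + 0 = -4 + 8 \sqrt{2}$)
$H^{2}{\left(x{\left(3 \left(-1\right) \right)} \right)} = \left(-4 + 8 \sqrt{2}\right)^{2}$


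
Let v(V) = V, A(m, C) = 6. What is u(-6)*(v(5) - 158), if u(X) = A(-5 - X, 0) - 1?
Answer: -765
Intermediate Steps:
u(X) = 5 (u(X) = 6 - 1 = 5)
u(-6)*(v(5) - 158) = 5*(5 - 158) = 5*(-153) = -765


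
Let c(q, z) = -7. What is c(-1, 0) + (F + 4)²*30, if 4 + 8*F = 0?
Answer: 721/2 ≈ 360.50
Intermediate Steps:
F = -½ (F = -½ + (⅛)*0 = -½ + 0 = -½ ≈ -0.50000)
c(-1, 0) + (F + 4)²*30 = -7 + (-½ + 4)²*30 = -7 + (7/2)²*30 = -7 + (49/4)*30 = -7 + 735/2 = 721/2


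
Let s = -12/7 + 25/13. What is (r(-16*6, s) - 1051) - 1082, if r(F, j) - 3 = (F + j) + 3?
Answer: -202274/91 ≈ -2222.8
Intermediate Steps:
s = 19/91 (s = -12*⅐ + 25*(1/13) = -12/7 + 25/13 = 19/91 ≈ 0.20879)
r(F, j) = 6 + F + j (r(F, j) = 3 + ((F + j) + 3) = 3 + (3 + F + j) = 6 + F + j)
(r(-16*6, s) - 1051) - 1082 = ((6 - 16*6 + 19/91) - 1051) - 1082 = ((6 - 96 + 19/91) - 1051) - 1082 = (-8171/91 - 1051) - 1082 = -103812/91 - 1082 = -202274/91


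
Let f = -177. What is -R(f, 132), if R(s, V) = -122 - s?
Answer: -55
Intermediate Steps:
-R(f, 132) = -(-122 - 1*(-177)) = -(-122 + 177) = -1*55 = -55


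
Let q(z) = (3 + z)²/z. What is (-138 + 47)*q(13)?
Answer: -1792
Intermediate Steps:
q(z) = (3 + z)²/z
(-138 + 47)*q(13) = (-138 + 47)*((3 + 13)²/13) = -7*16² = -7*256 = -91*256/13 = -1792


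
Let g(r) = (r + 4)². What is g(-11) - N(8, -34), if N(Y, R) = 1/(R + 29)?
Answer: 246/5 ≈ 49.200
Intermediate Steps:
g(r) = (4 + r)²
N(Y, R) = 1/(29 + R)
g(-11) - N(8, -34) = (4 - 11)² - 1/(29 - 34) = (-7)² - 1/(-5) = 49 - 1*(-⅕) = 49 + ⅕ = 246/5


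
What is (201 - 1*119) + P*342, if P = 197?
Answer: 67456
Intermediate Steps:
(201 - 1*119) + P*342 = (201 - 1*119) + 197*342 = (201 - 119) + 67374 = 82 + 67374 = 67456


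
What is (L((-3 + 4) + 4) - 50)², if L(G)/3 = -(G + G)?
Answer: 6400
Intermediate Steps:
L(G) = -6*G (L(G) = 3*(-(G + G)) = 3*(-2*G) = -6*G)
(L((-3 + 4) + 4) - 50)² = (-6*((-3 + 4) + 4) - 50)² = (-6*(1 + 4) - 50)² = (-6*5 - 50)² = (-30 - 50)² = (-80)² = 6400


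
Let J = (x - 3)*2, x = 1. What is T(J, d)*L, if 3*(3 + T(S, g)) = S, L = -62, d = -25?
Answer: 806/3 ≈ 268.67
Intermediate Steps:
J = -4 (J = (1 - 3)*2 = -2*2 = -4)
T(S, g) = -3 + S/3
T(J, d)*L = (-3 + (⅓)*(-4))*(-62) = (-3 - 4/3)*(-62) = -13/3*(-62) = 806/3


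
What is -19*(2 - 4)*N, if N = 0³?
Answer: 0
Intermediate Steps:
N = 0
-19*(2 - 4)*N = -19*(2 - 4)*0 = -(-38)*0 = -19*0 = 0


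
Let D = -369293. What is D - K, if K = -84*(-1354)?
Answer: -483029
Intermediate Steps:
K = 113736
D - K = -369293 - 1*113736 = -369293 - 113736 = -483029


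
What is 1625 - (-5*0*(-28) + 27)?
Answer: 1598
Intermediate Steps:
1625 - (-5*0*(-28) + 27) = 1625 - (0*(-28) + 27) = 1625 - (0 + 27) = 1625 - 1*27 = 1625 - 27 = 1598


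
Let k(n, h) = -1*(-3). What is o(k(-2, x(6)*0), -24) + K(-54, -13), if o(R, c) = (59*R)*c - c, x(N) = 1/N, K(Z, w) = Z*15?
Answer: -5034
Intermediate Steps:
K(Z, w) = 15*Z
k(n, h) = 3
o(R, c) = -c + 59*R*c (o(R, c) = 59*R*c - c = -c + 59*R*c)
o(k(-2, x(6)*0), -24) + K(-54, -13) = -24*(-1 + 59*3) + 15*(-54) = -24*(-1 + 177) - 810 = -24*176 - 810 = -4224 - 810 = -5034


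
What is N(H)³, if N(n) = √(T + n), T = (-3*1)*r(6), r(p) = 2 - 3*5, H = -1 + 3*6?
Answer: 112*√14 ≈ 419.07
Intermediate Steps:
H = 17 (H = -1 + 18 = 17)
r(p) = -13 (r(p) = 2 - 15 = -13)
T = 39 (T = -3*1*(-13) = -3*(-13) = 39)
N(n) = √(39 + n)
N(H)³ = (√(39 + 17))³ = (√56)³ = (2*√14)³ = 112*√14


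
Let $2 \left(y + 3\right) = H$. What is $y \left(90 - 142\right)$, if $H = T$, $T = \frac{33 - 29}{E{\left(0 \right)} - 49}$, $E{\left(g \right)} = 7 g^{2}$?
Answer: $\frac{7748}{49} \approx 158.12$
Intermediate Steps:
$T = - \frac{4}{49}$ ($T = \frac{33 - 29}{7 \cdot 0^{2} - 49} = \frac{4}{7 \cdot 0 - 49} = \frac{4}{0 - 49} = \frac{4}{-49} = 4 \left(- \frac{1}{49}\right) = - \frac{4}{49} \approx -0.081633$)
$H = - \frac{4}{49} \approx -0.081633$
$y = - \frac{149}{49}$ ($y = -3 + \frac{1}{2} \left(- \frac{4}{49}\right) = -3 - \frac{2}{49} = - \frac{149}{49} \approx -3.0408$)
$y \left(90 - 142\right) = - \frac{149 \left(90 - 142\right)}{49} = \left(- \frac{149}{49}\right) \left(-52\right) = \frac{7748}{49}$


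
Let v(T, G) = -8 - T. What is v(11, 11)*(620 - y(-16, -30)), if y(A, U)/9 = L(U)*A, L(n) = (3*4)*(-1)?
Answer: 21052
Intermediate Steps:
L(n) = -12 (L(n) = 12*(-1) = -12)
y(A, U) = -108*A (y(A, U) = 9*(-12*A) = -108*A)
v(11, 11)*(620 - y(-16, -30)) = (-8 - 1*11)*(620 - (-108)*(-16)) = (-8 - 11)*(620 - 1*1728) = -19*(620 - 1728) = -19*(-1108) = 21052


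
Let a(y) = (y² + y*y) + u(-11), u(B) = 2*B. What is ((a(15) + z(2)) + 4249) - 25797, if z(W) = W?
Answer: -21118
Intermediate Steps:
a(y) = -22 + 2*y² (a(y) = (y² + y*y) + 2*(-11) = (y² + y²) - 22 = 2*y² - 22 = -22 + 2*y²)
((a(15) + z(2)) + 4249) - 25797 = (((-22 + 2*15²) + 2) + 4249) - 25797 = (((-22 + 2*225) + 2) + 4249) - 25797 = (((-22 + 450) + 2) + 4249) - 25797 = ((428 + 2) + 4249) - 25797 = (430 + 4249) - 25797 = 4679 - 25797 = -21118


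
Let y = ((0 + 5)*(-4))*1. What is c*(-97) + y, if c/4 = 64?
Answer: -24852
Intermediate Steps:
c = 256 (c = 4*64 = 256)
y = -20 (y = (5*(-4))*1 = -20*1 = -20)
c*(-97) + y = 256*(-97) - 20 = -24832 - 20 = -24852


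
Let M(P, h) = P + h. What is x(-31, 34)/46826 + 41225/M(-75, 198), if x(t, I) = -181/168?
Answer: 36034165393/107512496 ≈ 335.16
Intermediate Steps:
x(t, I) = -181/168 (x(t, I) = -181*1/168 = -181/168)
x(-31, 34)/46826 + 41225/M(-75, 198) = -181/168/46826 + 41225/(-75 + 198) = -181/168*1/46826 + 41225/123 = -181/7866768 + 41225*(1/123) = -181/7866768 + 41225/123 = 36034165393/107512496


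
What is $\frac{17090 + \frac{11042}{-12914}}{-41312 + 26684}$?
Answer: $- \frac{110344609}{94452996} \approx -1.1682$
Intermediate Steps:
$\frac{17090 + \frac{11042}{-12914}}{-41312 + 26684} = \frac{17090 + 11042 \left(- \frac{1}{12914}\right)}{-14628} = \left(17090 - \frac{5521}{6457}\right) \left(- \frac{1}{14628}\right) = \frac{110344609}{6457} \left(- \frac{1}{14628}\right) = - \frac{110344609}{94452996}$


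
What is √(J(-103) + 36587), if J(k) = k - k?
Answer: √36587 ≈ 191.28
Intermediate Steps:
J(k) = 0
√(J(-103) + 36587) = √(0 + 36587) = √36587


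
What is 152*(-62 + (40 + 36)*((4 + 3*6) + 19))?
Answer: 464208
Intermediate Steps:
152*(-62 + (40 + 36)*((4 + 3*6) + 19)) = 152*(-62 + 76*((4 + 18) + 19)) = 152*(-62 + 76*(22 + 19)) = 152*(-62 + 76*41) = 152*(-62 + 3116) = 152*3054 = 464208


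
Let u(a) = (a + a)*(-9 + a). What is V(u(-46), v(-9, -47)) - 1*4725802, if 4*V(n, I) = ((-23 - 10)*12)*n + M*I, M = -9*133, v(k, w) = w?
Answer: -20850709/4 ≈ -5.2127e+6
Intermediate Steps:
u(a) = 2*a*(-9 + a) (u(a) = (2*a)*(-9 + a) = 2*a*(-9 + a))
M = -1197
V(n, I) = -99*n - 1197*I/4 (V(n, I) = (((-23 - 10)*12)*n - 1197*I)/4 = ((-33*12)*n - 1197*I)/4 = (-396*n - 1197*I)/4 = (-1197*I - 396*n)/4 = -99*n - 1197*I/4)
V(u(-46), v(-9, -47)) - 1*4725802 = (-198*(-46)*(-9 - 46) - 1197/4*(-47)) - 1*4725802 = (-198*(-46)*(-55) + 56259/4) - 4725802 = (-99*5060 + 56259/4) - 4725802 = (-500940 + 56259/4) - 4725802 = -1947501/4 - 4725802 = -20850709/4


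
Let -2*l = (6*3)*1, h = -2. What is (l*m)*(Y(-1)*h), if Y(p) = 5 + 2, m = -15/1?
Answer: -1890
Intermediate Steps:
m = -15 (m = -15*1 = -15)
Y(p) = 7
l = -9 (l = -6*3/2 = -9 ≈ -9.0000)
(l*m)*(Y(-1)*h) = (-9*(-15))*(7*(-2)) = 135*(-14) = -1890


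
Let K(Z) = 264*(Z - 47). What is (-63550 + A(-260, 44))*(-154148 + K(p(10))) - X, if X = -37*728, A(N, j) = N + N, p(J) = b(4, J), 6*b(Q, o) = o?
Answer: 10643079056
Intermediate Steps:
b(Q, o) = o/6
p(J) = J/6
A(N, j) = 2*N
K(Z) = -12408 + 264*Z (K(Z) = 264*(-47 + Z) = -12408 + 264*Z)
X = -26936
(-63550 + A(-260, 44))*(-154148 + K(p(10))) - X = (-63550 + 2*(-260))*(-154148 + (-12408 + 264*((⅙)*10))) - 1*(-26936) = (-63550 - 520)*(-154148 + (-12408 + 264*(5/3))) + 26936 = -64070*(-154148 + (-12408 + 440)) + 26936 = -64070*(-154148 - 11968) + 26936 = -64070*(-166116) + 26936 = 10643052120 + 26936 = 10643079056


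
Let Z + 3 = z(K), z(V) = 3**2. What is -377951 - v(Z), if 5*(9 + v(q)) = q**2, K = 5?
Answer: -1889746/5 ≈ -3.7795e+5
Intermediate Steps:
z(V) = 9
Z = 6 (Z = -3 + 9 = 6)
v(q) = -9 + q**2/5
-377951 - v(Z) = -377951 - (-9 + (1/5)*6**2) = -377951 - (-9 + (1/5)*36) = -377951 - (-9 + 36/5) = -377951 - 1*(-9/5) = -377951 + 9/5 = -1889746/5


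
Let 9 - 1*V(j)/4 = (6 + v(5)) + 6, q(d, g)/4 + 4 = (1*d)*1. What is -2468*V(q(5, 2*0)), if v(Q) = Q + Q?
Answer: 128336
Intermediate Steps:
v(Q) = 2*Q
q(d, g) = -16 + 4*d (q(d, g) = -16 + 4*((1*d)*1) = -16 + 4*(d*1) = -16 + 4*d)
V(j) = -52 (V(j) = 36 - 4*((6 + 2*5) + 6) = 36 - 4*((6 + 10) + 6) = 36 - 4*(16 + 6) = 36 - 4*22 = 36 - 88 = -52)
-2468*V(q(5, 2*0)) = -2468*(-52) = 128336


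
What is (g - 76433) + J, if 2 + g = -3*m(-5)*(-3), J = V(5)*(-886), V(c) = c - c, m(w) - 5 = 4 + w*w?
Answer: -76129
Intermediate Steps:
m(w) = 9 + w² (m(w) = 5 + (4 + w*w) = 5 + (4 + w²) = 9 + w²)
V(c) = 0
J = 0 (J = 0*(-886) = 0)
g = 304 (g = -2 - 3*(9 + (-5)²)*(-3) = -2 - 3*(9 + 25)*(-3) = -2 - 3*34*(-3) = -2 - 102*(-3) = -2 + 306 = 304)
(g - 76433) + J = (304 - 76433) + 0 = -76129 + 0 = -76129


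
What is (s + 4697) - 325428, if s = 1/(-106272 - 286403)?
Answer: -125943045426/392675 ≈ -3.2073e+5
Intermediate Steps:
s = -1/392675 (s = 1/(-392675) = -1/392675 ≈ -2.5466e-6)
(s + 4697) - 325428 = (-1/392675 + 4697) - 325428 = 1844394474/392675 - 325428 = -125943045426/392675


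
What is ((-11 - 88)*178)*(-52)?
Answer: 916344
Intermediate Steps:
((-11 - 88)*178)*(-52) = -99*178*(-52) = -17622*(-52) = 916344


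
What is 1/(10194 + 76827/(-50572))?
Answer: 50572/515454141 ≈ 9.8112e-5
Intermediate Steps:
1/(10194 + 76827/(-50572)) = 1/(10194 + 76827*(-1/50572)) = 1/(10194 - 76827/50572) = 1/(515454141/50572) = 50572/515454141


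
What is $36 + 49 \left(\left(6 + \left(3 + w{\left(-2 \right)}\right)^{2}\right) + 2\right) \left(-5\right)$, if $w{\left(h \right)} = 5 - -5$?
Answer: $-43329$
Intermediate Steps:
$w{\left(h \right)} = 10$ ($w{\left(h \right)} = 5 + 5 = 10$)
$36 + 49 \left(\left(6 + \left(3 + w{\left(-2 \right)}\right)^{2}\right) + 2\right) \left(-5\right) = 36 + 49 \left(\left(6 + \left(3 + 10\right)^{2}\right) + 2\right) \left(-5\right) = 36 + 49 \left(\left(6 + 13^{2}\right) + 2\right) \left(-5\right) = 36 + 49 \left(\left(6 + 169\right) + 2\right) \left(-5\right) = 36 + 49 \left(175 + 2\right) \left(-5\right) = 36 + 49 \cdot 177 \left(-5\right) = 36 + 49 \left(-885\right) = 36 - 43365 = -43329$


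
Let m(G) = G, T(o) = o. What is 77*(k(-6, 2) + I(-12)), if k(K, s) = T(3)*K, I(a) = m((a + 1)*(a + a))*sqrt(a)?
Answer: -1386 + 40656*I*sqrt(3) ≈ -1386.0 + 70418.0*I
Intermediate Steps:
I(a) = 2*a**(3/2)*(1 + a) (I(a) = ((a + 1)*(a + a))*sqrt(a) = ((1 + a)*(2*a))*sqrt(a) = (2*a*(1 + a))*sqrt(a) = 2*a**(3/2)*(1 + a))
k(K, s) = 3*K
77*(k(-6, 2) + I(-12)) = 77*(3*(-6) + 2*(-12)**(3/2)*(1 - 12)) = 77*(-18 + 2*(-24*I*sqrt(3))*(-11)) = 77*(-18 + 528*I*sqrt(3)) = -1386 + 40656*I*sqrt(3)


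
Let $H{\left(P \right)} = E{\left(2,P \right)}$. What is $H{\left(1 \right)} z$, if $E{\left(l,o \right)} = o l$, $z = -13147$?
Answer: $-26294$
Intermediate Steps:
$E{\left(l,o \right)} = l o$
$H{\left(P \right)} = 2 P$
$H{\left(1 \right)} z = 2 \cdot 1 \left(-13147\right) = 2 \left(-13147\right) = -26294$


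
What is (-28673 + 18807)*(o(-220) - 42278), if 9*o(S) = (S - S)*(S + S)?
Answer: 417114748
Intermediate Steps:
o(S) = 0 (o(S) = ((S - S)*(S + S))/9 = (0*(2*S))/9 = (⅑)*0 = 0)
(-28673 + 18807)*(o(-220) - 42278) = (-28673 + 18807)*(0 - 42278) = -9866*(-42278) = 417114748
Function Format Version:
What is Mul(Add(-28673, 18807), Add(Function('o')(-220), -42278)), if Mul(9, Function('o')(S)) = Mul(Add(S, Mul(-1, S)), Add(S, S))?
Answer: 417114748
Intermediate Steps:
Function('o')(S) = 0 (Function('o')(S) = Mul(Rational(1, 9), Mul(Add(S, Mul(-1, S)), Add(S, S))) = Mul(Rational(1, 9), Mul(0, Mul(2, S))) = Mul(Rational(1, 9), 0) = 0)
Mul(Add(-28673, 18807), Add(Function('o')(-220), -42278)) = Mul(Add(-28673, 18807), Add(0, -42278)) = Mul(-9866, -42278) = 417114748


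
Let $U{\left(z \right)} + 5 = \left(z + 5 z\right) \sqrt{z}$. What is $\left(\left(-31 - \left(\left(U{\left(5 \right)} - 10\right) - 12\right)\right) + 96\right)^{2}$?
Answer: $12964 - 5520 \sqrt{5} \approx 620.9$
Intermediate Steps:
$U{\left(z \right)} = -5 + 6 z^{\frac{3}{2}}$ ($U{\left(z \right)} = -5 + \left(z + 5 z\right) \sqrt{z} = -5 + 6 z \sqrt{z} = -5 + 6 z^{\frac{3}{2}}$)
$\left(\left(-31 - \left(\left(U{\left(5 \right)} - 10\right) - 12\right)\right) + 96\right)^{2} = \left(\left(-31 - \left(\left(\left(-5 + 6 \cdot 5^{\frac{3}{2}}\right) - 10\right) - 12\right)\right) + 96\right)^{2} = \left(\left(-31 - \left(\left(\left(-5 + 6 \cdot 5 \sqrt{5}\right) - 10\right) - 12\right)\right) + 96\right)^{2} = \left(\left(-31 - \left(\left(\left(-5 + 30 \sqrt{5}\right) - 10\right) - 12\right)\right) + 96\right)^{2} = \left(\left(-31 - \left(\left(-15 + 30 \sqrt{5}\right) - 12\right)\right) + 96\right)^{2} = \left(\left(-31 - \left(-27 + 30 \sqrt{5}\right)\right) + 96\right)^{2} = \left(\left(-31 + \left(27 - 30 \sqrt{5}\right)\right) + 96\right)^{2} = \left(\left(-4 - 30 \sqrt{5}\right) + 96\right)^{2} = \left(92 - 30 \sqrt{5}\right)^{2}$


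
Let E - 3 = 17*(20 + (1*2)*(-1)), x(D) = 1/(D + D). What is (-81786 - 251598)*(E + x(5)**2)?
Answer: -2575474746/25 ≈ -1.0302e+8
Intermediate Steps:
x(D) = 1/(2*D)
E = 309 (E = 3 + 17*(20 + (1*2)*(-1)) = 3 + 17*(20 + 2*(-1)) = 3 + 17*(20 - 2) = 3 + 17*18 = 3 + 306 = 309)
(-81786 - 251598)*(E + x(5)**2) = (-81786 - 251598)*(309 + ((1/2)/5)**2) = -333384*(309 + ((1/2)*(1/5))**2) = -333384*(309 + (1/10)**2) = -333384*(309 + 1/100) = -333384*30901/100 = -2575474746/25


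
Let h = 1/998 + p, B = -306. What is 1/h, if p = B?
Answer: -998/305387 ≈ -0.0032680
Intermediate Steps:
p = -306
h = -305387/998 (h = 1/998 - 306 = -305387/998 ≈ -306.00)
1/h = 1/(-305387/998) = -998/305387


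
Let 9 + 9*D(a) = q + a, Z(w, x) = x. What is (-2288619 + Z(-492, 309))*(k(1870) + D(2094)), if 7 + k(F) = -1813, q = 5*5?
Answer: 10884727900/3 ≈ 3.6282e+9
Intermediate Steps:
q = 25
k(F) = -1820 (k(F) = -7 - 1813 = -1820)
D(a) = 16/9 + a/9 (D(a) = -1 + (25 + a)/9 = -1 + (25/9 + a/9) = 16/9 + a/9)
(-2288619 + Z(-492, 309))*(k(1870) + D(2094)) = (-2288619 + 309)*(-1820 + (16/9 + (⅑)*2094)) = -2288310*(-1820 + (16/9 + 698/3)) = -2288310*(-1820 + 2110/9) = -2288310*(-14270/9) = 10884727900/3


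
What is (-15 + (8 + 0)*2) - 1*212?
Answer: -211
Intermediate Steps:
(-15 + (8 + 0)*2) - 1*212 = (-15 + 8*2) - 212 = (-15 + 16) - 212 = 1 - 212 = -211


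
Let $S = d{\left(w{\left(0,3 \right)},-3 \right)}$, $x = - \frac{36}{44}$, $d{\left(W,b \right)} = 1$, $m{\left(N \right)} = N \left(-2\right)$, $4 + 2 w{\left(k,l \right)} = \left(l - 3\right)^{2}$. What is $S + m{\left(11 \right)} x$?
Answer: $19$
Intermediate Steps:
$w{\left(k,l \right)} = -2 + \frac{\left(-3 + l\right)^{2}}{2}$ ($w{\left(k,l \right)} = -2 + \frac{\left(l - 3\right)^{2}}{2} = -2 + \frac{\left(-3 + l\right)^{2}}{2}$)
$m{\left(N \right)} = - 2 N$
$x = - \frac{9}{11}$ ($x = \left(-36\right) \frac{1}{44} = - \frac{9}{11} \approx -0.81818$)
$S = 1$
$S + m{\left(11 \right)} x = 1 + \left(-2\right) 11 \left(- \frac{9}{11}\right) = 1 - -18 = 1 + 18 = 19$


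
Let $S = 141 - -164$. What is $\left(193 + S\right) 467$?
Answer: $232566$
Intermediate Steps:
$S = 305$ ($S = 141 + 164 = 305$)
$\left(193 + S\right) 467 = \left(193 + 305\right) 467 = 498 \cdot 467 = 232566$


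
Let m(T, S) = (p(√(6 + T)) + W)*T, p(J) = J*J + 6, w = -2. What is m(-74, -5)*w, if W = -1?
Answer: -9324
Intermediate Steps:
p(J) = 6 + J² (p(J) = J² + 6 = 6 + J²)
m(T, S) = T*(11 + T) (m(T, S) = ((6 + (√(6 + T))²) - 1)*T = ((6 + (6 + T)) - 1)*T = ((12 + T) - 1)*T = (11 + T)*T = T*(11 + T))
m(-74, -5)*w = -74*(11 - 74)*(-2) = -74*(-63)*(-2) = 4662*(-2) = -9324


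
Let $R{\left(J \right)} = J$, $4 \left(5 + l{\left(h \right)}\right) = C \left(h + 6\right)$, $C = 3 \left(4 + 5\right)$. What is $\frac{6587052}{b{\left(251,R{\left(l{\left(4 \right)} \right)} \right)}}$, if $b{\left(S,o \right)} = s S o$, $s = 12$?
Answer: $\frac{1097842}{31375} \approx 34.991$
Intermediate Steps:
$C = 27$ ($C = 3 \cdot 9 = 27$)
$l{\left(h \right)} = \frac{71}{2} + \frac{27 h}{4}$ ($l{\left(h \right)} = -5 + \frac{27 \left(h + 6\right)}{4} = -5 + \frac{27 \left(6 + h\right)}{4} = -5 + \frac{162 + 27 h}{4} = -5 + \left(\frac{81}{2} + \frac{27 h}{4}\right) = \frac{71}{2} + \frac{27 h}{4}$)
$b{\left(S,o \right)} = 12 S o$
$\frac{6587052}{b{\left(251,R{\left(l{\left(4 \right)} \right)} \right)}} = \frac{6587052}{12 \cdot 251 \left(\frac{71}{2} + \frac{27}{4} \cdot 4\right)} = \frac{6587052}{12 \cdot 251 \left(\frac{71}{2} + 27\right)} = \frac{6587052}{12 \cdot 251 \cdot \frac{125}{2}} = \frac{6587052}{188250} = 6587052 \cdot \frac{1}{188250} = \frac{1097842}{31375}$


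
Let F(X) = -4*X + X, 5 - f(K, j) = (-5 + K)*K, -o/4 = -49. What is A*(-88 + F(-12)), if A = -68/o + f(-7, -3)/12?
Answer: 52975/147 ≈ 360.37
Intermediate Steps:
o = 196 (o = -4*(-49) = 196)
f(K, j) = 5 - K*(-5 + K) (f(K, j) = 5 - (-5 + K)*K = 5 - K*(-5 + K))
F(X) = -3*X
A = -4075/588 (A = -68/196 + (5 - 1*(-7)² + 5*(-7))/12 = -68*1/196 + (5 - 1*49 - 35)*(1/12) = -17/49 + (5 - 49 - 35)*(1/12) = -17/49 - 79*1/12 = -17/49 - 79/12 = -4075/588 ≈ -6.9303)
A*(-88 + F(-12)) = -4075*(-88 - 3*(-12))/588 = -4075*(-88 + 36)/588 = -4075/588*(-52) = 52975/147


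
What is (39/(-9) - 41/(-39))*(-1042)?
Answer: 133376/39 ≈ 3419.9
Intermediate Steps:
(39/(-9) - 41/(-39))*(-1042) = (39*(-1/9) - 41*(-1/39))*(-1042) = (-13/3 + 41/39)*(-1042) = -128/39*(-1042) = 133376/39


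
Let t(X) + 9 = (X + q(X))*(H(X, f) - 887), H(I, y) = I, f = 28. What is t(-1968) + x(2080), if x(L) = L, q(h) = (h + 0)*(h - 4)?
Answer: -11074337369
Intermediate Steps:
q(h) = h*(-4 + h)
t(X) = -9 + (-887 + X)*(X + X*(-4 + X)) (t(X) = -9 + (X + X*(-4 + X))*(X - 887) = -9 + (X + X*(-4 + X))*(-887 + X) = -9 + (-887 + X)*(X + X*(-4 + X)))
t(-1968) + x(2080) = (-9 + (-1968)³ - 890*(-1968)² + 2661*(-1968)) + 2080 = (-9 - 7622111232 - 890*3873024 - 5236848) + 2080 = (-9 - 7622111232 - 3446991360 - 5236848) + 2080 = -11074339449 + 2080 = -11074337369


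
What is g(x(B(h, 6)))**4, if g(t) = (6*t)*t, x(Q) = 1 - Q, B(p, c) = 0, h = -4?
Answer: 1296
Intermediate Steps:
g(t) = 6*t**2
g(x(B(h, 6)))**4 = (6*(1 - 1*0)**2)**4 = (6*(1 + 0)**2)**4 = (6*1**2)**4 = (6*1)**4 = 6**4 = 1296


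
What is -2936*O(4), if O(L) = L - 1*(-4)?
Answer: -23488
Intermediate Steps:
O(L) = 4 + L (O(L) = L + 4 = 4 + L)
-2936*O(4) = -2936*(4 + 4) = -2936*8 = -23488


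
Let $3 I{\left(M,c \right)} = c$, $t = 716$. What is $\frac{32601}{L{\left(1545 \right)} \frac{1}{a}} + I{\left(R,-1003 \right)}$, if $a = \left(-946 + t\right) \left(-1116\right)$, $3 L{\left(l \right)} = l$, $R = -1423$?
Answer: $\frac{5020711499}{309} \approx 1.6248 \cdot 10^{7}$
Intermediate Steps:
$I{\left(M,c \right)} = \frac{c}{3}$
$L{\left(l \right)} = \frac{l}{3}$
$a = 256680$ ($a = \left(-946 + 716\right) \left(-1116\right) = \left(-230\right) \left(-1116\right) = 256680$)
$\frac{32601}{L{\left(1545 \right)} \frac{1}{a}} + I{\left(R,-1003 \right)} = \frac{32601}{\frac{1}{3} \cdot 1545 \cdot \frac{1}{256680}} + \frac{1}{3} \left(-1003\right) = \frac{32601}{515 \cdot \frac{1}{256680}} - \frac{1003}{3} = \frac{32601}{\frac{103}{51336}} - \frac{1003}{3} = 32601 \cdot \frac{51336}{103} - \frac{1003}{3} = \frac{1673604936}{103} - \frac{1003}{3} = \frac{5020711499}{309}$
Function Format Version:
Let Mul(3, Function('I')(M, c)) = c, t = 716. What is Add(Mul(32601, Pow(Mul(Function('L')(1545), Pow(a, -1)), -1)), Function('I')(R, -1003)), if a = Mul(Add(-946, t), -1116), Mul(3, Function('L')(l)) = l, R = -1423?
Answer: Rational(5020711499, 309) ≈ 1.6248e+7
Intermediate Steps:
Function('I')(M, c) = Mul(Rational(1, 3), c)
Function('L')(l) = Mul(Rational(1, 3), l)
a = 256680 (a = Mul(Add(-946, 716), -1116) = Mul(-230, -1116) = 256680)
Add(Mul(32601, Pow(Mul(Function('L')(1545), Pow(a, -1)), -1)), Function('I')(R, -1003)) = Add(Mul(32601, Pow(Mul(Mul(Rational(1, 3), 1545), Pow(256680, -1)), -1)), Mul(Rational(1, 3), -1003)) = Add(Mul(32601, Pow(Mul(515, Rational(1, 256680)), -1)), Rational(-1003, 3)) = Add(Mul(32601, Pow(Rational(103, 51336), -1)), Rational(-1003, 3)) = Add(Mul(32601, Rational(51336, 103)), Rational(-1003, 3)) = Add(Rational(1673604936, 103), Rational(-1003, 3)) = Rational(5020711499, 309)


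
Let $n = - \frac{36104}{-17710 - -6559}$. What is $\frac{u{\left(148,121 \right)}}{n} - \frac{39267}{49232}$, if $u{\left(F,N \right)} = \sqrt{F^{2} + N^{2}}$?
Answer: $- \frac{39267}{49232} + \frac{11151 \sqrt{36545}}{36104} \approx 58.246$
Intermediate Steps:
$n = \frac{36104}{11151}$ ($n = - \frac{36104}{-17710 + 6559} = - \frac{36104}{-11151} = \left(-36104\right) \left(- \frac{1}{11151}\right) = \frac{36104}{11151} \approx 3.2377$)
$\frac{u{\left(148,121 \right)}}{n} - \frac{39267}{49232} = \frac{\sqrt{148^{2} + 121^{2}}}{\frac{36104}{11151}} - \frac{39267}{49232} = \sqrt{21904 + 14641} \cdot \frac{11151}{36104} - \frac{39267}{49232} = \sqrt{36545} \cdot \frac{11151}{36104} - \frac{39267}{49232} = \frac{11151 \sqrt{36545}}{36104} - \frac{39267}{49232} = - \frac{39267}{49232} + \frac{11151 \sqrt{36545}}{36104}$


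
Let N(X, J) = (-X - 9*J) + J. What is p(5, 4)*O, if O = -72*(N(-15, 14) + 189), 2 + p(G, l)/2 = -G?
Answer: 92736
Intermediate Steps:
p(G, l) = -4 - 2*G (p(G, l) = -4 + 2*(-G) = -4 - 2*G)
N(X, J) = -X - 8*J
O = -6624 (O = -72*((-1*(-15) - 8*14) + 189) = -72*((15 - 112) + 189) = -72*(-97 + 189) = -72*92 = -6624)
p(5, 4)*O = (-4 - 2*5)*(-6624) = (-4 - 10)*(-6624) = -14*(-6624) = 92736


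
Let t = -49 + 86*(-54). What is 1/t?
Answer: -1/4693 ≈ -0.00021308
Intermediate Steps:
t = -4693 (t = -49 - 4644 = -4693)
1/t = 1/(-4693) = -1/4693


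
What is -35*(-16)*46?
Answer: 25760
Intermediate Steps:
-35*(-16)*46 = 560*46 = 25760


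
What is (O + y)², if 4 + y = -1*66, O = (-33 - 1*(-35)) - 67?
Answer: 18225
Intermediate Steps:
O = -65 (O = (-33 + 35) - 67 = 2 - 67 = -65)
y = -70 (y = -4 - 1*66 = -4 - 66 = -70)
(O + y)² = (-65 - 70)² = (-135)² = 18225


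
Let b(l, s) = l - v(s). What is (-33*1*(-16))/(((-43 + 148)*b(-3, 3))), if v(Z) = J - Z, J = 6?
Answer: -88/105 ≈ -0.83809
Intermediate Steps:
v(Z) = 6 - Z
b(l, s) = -6 + l + s (b(l, s) = l - (6 - s) = l + (-6 + s) = -6 + l + s)
(-33*1*(-16))/(((-43 + 148)*b(-3, 3))) = (-33*1*(-16))/(((-43 + 148)*(-6 - 3 + 3))) = (-33*(-16))/((105*(-6))) = 528/(-630) = 528*(-1/630) = -88/105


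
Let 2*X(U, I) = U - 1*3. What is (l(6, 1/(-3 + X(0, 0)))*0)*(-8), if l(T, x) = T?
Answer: 0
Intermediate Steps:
X(U, I) = -3/2 + U/2 (X(U, I) = (U - 1*3)/2 = (U - 3)/2 = (-3 + U)/2 = -3/2 + U/2)
(l(6, 1/(-3 + X(0, 0)))*0)*(-8) = (6*0)*(-8) = 0*(-8) = 0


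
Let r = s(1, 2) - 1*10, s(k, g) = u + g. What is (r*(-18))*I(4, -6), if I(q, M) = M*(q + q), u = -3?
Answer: -9504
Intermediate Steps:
s(k, g) = -3 + g
I(q, M) = 2*M*q (I(q, M) = M*(2*q) = 2*M*q)
r = -11 (r = (-3 + 2) - 1*10 = -1 - 10 = -11)
(r*(-18))*I(4, -6) = (-11*(-18))*(2*(-6)*4) = 198*(-48) = -9504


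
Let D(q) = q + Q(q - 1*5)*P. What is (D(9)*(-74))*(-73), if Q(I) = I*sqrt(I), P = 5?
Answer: 264698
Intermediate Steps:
Q(I) = I**(3/2)
D(q) = q + 5*(-5 + q)**(3/2) (D(q) = q + (q - 1*5)**(3/2)*5 = q + (q - 5)**(3/2)*5 = q + (-5 + q)**(3/2)*5 = q + 5*(-5 + q)**(3/2))
(D(9)*(-74))*(-73) = ((9 + 5*(-5 + 9)**(3/2))*(-74))*(-73) = ((9 + 5*4**(3/2))*(-74))*(-73) = ((9 + 5*8)*(-74))*(-73) = ((9 + 40)*(-74))*(-73) = (49*(-74))*(-73) = -3626*(-73) = 264698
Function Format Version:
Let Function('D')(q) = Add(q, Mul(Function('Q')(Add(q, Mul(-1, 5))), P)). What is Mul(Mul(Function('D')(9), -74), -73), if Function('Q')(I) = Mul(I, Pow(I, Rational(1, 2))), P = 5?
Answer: 264698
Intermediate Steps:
Function('Q')(I) = Pow(I, Rational(3, 2))
Function('D')(q) = Add(q, Mul(5, Pow(Add(-5, q), Rational(3, 2)))) (Function('D')(q) = Add(q, Mul(Pow(Add(q, Mul(-1, 5)), Rational(3, 2)), 5)) = Add(q, Mul(Pow(Add(q, -5), Rational(3, 2)), 5)) = Add(q, Mul(Pow(Add(-5, q), Rational(3, 2)), 5)) = Add(q, Mul(5, Pow(Add(-5, q), Rational(3, 2)))))
Mul(Mul(Function('D')(9), -74), -73) = Mul(Mul(Add(9, Mul(5, Pow(Add(-5, 9), Rational(3, 2)))), -74), -73) = Mul(Mul(Add(9, Mul(5, Pow(4, Rational(3, 2)))), -74), -73) = Mul(Mul(Add(9, Mul(5, 8)), -74), -73) = Mul(Mul(Add(9, 40), -74), -73) = Mul(Mul(49, -74), -73) = Mul(-3626, -73) = 264698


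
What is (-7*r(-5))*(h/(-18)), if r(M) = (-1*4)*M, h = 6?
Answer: 140/3 ≈ 46.667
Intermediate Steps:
r(M) = -4*M
(-7*r(-5))*(h/(-18)) = (-(-28)*(-5))*(6/(-18)) = (-7*20)*(6*(-1/18)) = -140*(-1/3) = 140/3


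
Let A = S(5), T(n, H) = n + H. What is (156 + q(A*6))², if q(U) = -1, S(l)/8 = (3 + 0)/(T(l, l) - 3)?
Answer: 24025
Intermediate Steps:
T(n, H) = H + n
S(l) = 24/(-3 + 2*l) (S(l) = 8*((3 + 0)/((l + l) - 3)) = 8*(3/(2*l - 3)) = 8*(3/(-3 + 2*l)) = 24/(-3 + 2*l))
A = 24/7 (A = 24/(-3 + 2*5) = 24/(-3 + 10) = 24/7 ≈ 3.4286)
(156 + q(A*6))² = (156 - 1)² = 155² = 24025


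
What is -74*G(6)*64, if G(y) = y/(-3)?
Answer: 9472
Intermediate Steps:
G(y) = -y/3 (G(y) = y*(-1/3) = -y/3)
-74*G(6)*64 = -(-74)*6/3*64 = -74*(-2)*64 = 148*64 = 9472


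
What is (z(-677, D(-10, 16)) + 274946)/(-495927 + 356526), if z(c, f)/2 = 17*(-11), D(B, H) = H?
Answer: -30508/15489 ≈ -1.9697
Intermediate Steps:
z(c, f) = -374 (z(c, f) = 2*(17*(-11)) = 2*(-187) = -374)
(z(-677, D(-10, 16)) + 274946)/(-495927 + 356526) = (-374 + 274946)/(-495927 + 356526) = 274572/(-139401) = 274572*(-1/139401) = -30508/15489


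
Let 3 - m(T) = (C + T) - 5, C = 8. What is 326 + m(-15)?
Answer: 341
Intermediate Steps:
m(T) = -T (m(T) = 3 - ((8 + T) - 5) = 3 - (3 + T) = 3 + (-3 - T) = -T)
326 + m(-15) = 326 - 1*(-15) = 326 + 15 = 341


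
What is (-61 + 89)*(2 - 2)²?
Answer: 0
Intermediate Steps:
(-61 + 89)*(2 - 2)² = 28*0² = 28*0 = 0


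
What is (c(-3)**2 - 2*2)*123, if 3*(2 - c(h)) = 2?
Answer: -820/3 ≈ -273.33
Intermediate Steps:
c(h) = 4/3 (c(h) = 2 - 1/3*2 = 2 - 2/3 = 4/3)
(c(-3)**2 - 2*2)*123 = ((4/3)**2 - 2*2)*123 = (16/9 - 4)*123 = -20/9*123 = -820/3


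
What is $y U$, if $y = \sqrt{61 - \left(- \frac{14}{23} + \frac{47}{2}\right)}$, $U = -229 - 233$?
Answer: $- \frac{231 \sqrt{80638}}{23} \approx -2852.0$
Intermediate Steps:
$U = -462$ ($U = -229 - 233 = -462$)
$y = \frac{\sqrt{80638}}{46}$ ($y = \sqrt{61 - \frac{1053}{46}} = \sqrt{\frac{1753}{46}} = \frac{\sqrt{80638}}{46} \approx 6.1732$)
$y U = \frac{\sqrt{80638}}{46} \left(-462\right) = - \frac{231 \sqrt{80638}}{23}$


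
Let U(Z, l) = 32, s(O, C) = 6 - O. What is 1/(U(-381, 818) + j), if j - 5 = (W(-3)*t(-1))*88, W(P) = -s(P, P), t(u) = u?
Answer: 1/829 ≈ 0.0012063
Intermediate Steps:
W(P) = -6 + P (W(P) = -(6 - P) = -6 + P)
j = 797 (j = 5 + ((-6 - 3)*(-1))*88 = 5 - 9*(-1)*88 = 5 + 9*88 = 5 + 792 = 797)
1/(U(-381, 818) + j) = 1/(32 + 797) = 1/829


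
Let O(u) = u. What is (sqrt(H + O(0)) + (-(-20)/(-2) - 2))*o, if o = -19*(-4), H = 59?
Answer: -912 + 76*sqrt(59) ≈ -328.23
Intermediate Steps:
o = 76
(sqrt(H + O(0)) + (-(-20)/(-2) - 2))*o = (sqrt(59 + 0) + (-(-20)/(-2) - 2))*76 = (sqrt(59) + (-(-20)*(-1)/2 - 2))*76 = (sqrt(59) + (-5*2 - 2))*76 = (sqrt(59) + (-10 - 2))*76 = (sqrt(59) - 12)*76 = (-12 + sqrt(59))*76 = -912 + 76*sqrt(59)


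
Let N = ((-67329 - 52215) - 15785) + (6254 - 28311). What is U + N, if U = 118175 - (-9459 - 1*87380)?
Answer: 57628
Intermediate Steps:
N = -157386 (N = (-119544 - 15785) - 22057 = -135329 - 22057 = -157386)
U = 215014 (U = 118175 - (-9459 - 87380) = 118175 - 1*(-96839) = 118175 + 96839 = 215014)
U + N = 215014 - 157386 = 57628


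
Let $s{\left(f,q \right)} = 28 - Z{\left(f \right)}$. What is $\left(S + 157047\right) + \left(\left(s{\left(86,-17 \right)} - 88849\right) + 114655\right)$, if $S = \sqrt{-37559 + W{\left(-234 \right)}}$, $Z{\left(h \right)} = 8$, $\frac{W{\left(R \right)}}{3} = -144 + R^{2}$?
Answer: $182873 + \sqrt{126277} \approx 1.8323 \cdot 10^{5}$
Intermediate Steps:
$W{\left(R \right)} = -432 + 3 R^{2}$ ($W{\left(R \right)} = 3 \left(-144 + R^{2}\right) = -432 + 3 R^{2}$)
$S = \sqrt{126277}$ ($S = \sqrt{-37559 - \left(432 - 3 \left(-234\right)^{2}\right)} = \sqrt{-37559 + \left(-432 + 3 \cdot 54756\right)} = \sqrt{-37559 + \left(-432 + 164268\right)} = \sqrt{-37559 + 163836} = \sqrt{126277} \approx 355.35$)
$s{\left(f,q \right)} = 20$ ($s{\left(f,q \right)} = 28 - 8 = 20$)
$\left(S + 157047\right) + \left(\left(s{\left(86,-17 \right)} - 88849\right) + 114655\right) = \left(\sqrt{126277} + 157047\right) + \left(\left(20 - 88849\right) + 114655\right) = \left(157047 + \sqrt{126277}\right) + \left(-88829 + 114655\right) = \left(157047 + \sqrt{126277}\right) + 25826 = 182873 + \sqrt{126277}$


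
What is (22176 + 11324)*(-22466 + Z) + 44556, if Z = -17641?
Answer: -1343539944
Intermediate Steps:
(22176 + 11324)*(-22466 + Z) + 44556 = (22176 + 11324)*(-22466 - 17641) + 44556 = 33500*(-40107) + 44556 = -1343584500 + 44556 = -1343539944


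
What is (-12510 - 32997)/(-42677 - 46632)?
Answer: 4137/8119 ≈ 0.50955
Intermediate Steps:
(-12510 - 32997)/(-42677 - 46632) = -45507/(-89309) = -45507*(-1/89309) = 4137/8119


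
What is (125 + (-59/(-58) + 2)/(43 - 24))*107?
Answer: 14757975/1102 ≈ 13392.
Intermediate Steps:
(125 + (-59/(-58) + 2)/(43 - 24))*107 = (125 + (-59*(-1/58) + 2)/19)*107 = (125 + (59/58 + 2)*(1/19))*107 = (125 + (175/58)*(1/19))*107 = (125 + 175/1102)*107 = (137925/1102)*107 = 14757975/1102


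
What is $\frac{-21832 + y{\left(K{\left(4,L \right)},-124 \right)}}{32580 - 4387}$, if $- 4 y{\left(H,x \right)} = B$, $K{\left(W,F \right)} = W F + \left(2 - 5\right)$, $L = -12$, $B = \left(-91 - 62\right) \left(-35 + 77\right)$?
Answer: $- \frac{40451}{56386} \approx -0.71739$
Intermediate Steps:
$B = -6426$ ($B = \left(-153\right) 42 = -6426$)
$K{\left(W,F \right)} = -3 + F W$ ($K{\left(W,F \right)} = F W + \left(2 - 5\right) = F W - 3 = -3 + F W$)
$y{\left(H,x \right)} = \frac{3213}{2}$ ($y{\left(H,x \right)} = \left(- \frac{1}{4}\right) \left(-6426\right) = \frac{3213}{2}$)
$\frac{-21832 + y{\left(K{\left(4,L \right)},-124 \right)}}{32580 - 4387} = \frac{-21832 + \frac{3213}{2}}{32580 - 4387} = - \frac{40451}{2 \cdot 28193} = \left(- \frac{40451}{2}\right) \frac{1}{28193} = - \frac{40451}{56386}$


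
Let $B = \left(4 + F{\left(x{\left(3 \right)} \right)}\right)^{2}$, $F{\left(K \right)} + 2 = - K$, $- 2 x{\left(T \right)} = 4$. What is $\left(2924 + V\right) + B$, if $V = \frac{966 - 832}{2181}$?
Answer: $\frac{6412274}{2181} \approx 2940.1$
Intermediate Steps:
$x{\left(T \right)} = -2$ ($x{\left(T \right)} = \left(- \frac{1}{2}\right) 4 = -2$)
$F{\left(K \right)} = -2 - K$
$B = 16$ ($B = \left(4 - 0\right)^{2} = \left(4 + \left(-2 + 2\right)\right)^{2} = \left(4 + 0\right)^{2} = 4^{2} = 16$)
$V = \frac{134}{2181}$ ($V = 134 \cdot \frac{1}{2181} = \frac{134}{2181} \approx 0.06144$)
$\left(2924 + V\right) + B = \left(2924 + \frac{134}{2181}\right) + 16 = \frac{6377378}{2181} + 16 = \frac{6412274}{2181}$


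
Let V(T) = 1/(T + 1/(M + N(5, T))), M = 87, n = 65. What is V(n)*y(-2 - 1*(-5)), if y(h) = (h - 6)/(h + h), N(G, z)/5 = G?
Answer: -56/7281 ≈ -0.0076912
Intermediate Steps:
N(G, z) = 5*G
y(h) = (-6 + h)/(2*h) (y(h) = (-6 + h)/((2*h)) = (-6 + h)*(1/(2*h)) = (-6 + h)/(2*h))
V(T) = 1/(1/112 + T) (V(T) = 1/(T + 1/(87 + 5*5)) = 1/(T + 1/(87 + 25)) = 1/(T + 1/112) = 1/(1/112 + T))
V(n)*y(-2 - 1*(-5)) = (112/(1 + 112*65))*((-6 + (-2 - 1*(-5)))/(2*(-2 - 1*(-5)))) = (112/(1 + 7280))*((-6 + (-2 + 5))/(2*(-2 + 5))) = (112/7281)*((1/2)*(-6 + 3)/3) = (112*(1/7281))*((1/2)*(1/3)*(-3)) = (112/7281)*(-1/2) = -56/7281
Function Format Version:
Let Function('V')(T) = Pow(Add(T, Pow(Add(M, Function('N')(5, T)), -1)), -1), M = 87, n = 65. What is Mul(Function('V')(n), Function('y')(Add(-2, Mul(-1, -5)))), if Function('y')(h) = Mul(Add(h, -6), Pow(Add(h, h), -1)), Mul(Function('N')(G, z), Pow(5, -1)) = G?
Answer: Rational(-56, 7281) ≈ -0.0076912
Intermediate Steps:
Function('N')(G, z) = Mul(5, G)
Function('y')(h) = Mul(Rational(1, 2), Pow(h, -1), Add(-6, h)) (Function('y')(h) = Mul(Add(-6, h), Pow(Mul(2, h), -1)) = Mul(Add(-6, h), Mul(Rational(1, 2), Pow(h, -1))) = Mul(Rational(1, 2), Pow(h, -1), Add(-6, h)))
Function('V')(T) = Pow(Add(Rational(1, 112), T), -1) (Function('V')(T) = Pow(Add(T, Pow(Add(87, Mul(5, 5)), -1)), -1) = Pow(Add(T, Pow(Add(87, 25), -1)), -1) = Pow(Add(T, Pow(112, -1)), -1) = Pow(Add(T, Rational(1, 112)), -1) = Pow(Add(Rational(1, 112), T), -1))
Mul(Function('V')(n), Function('y')(Add(-2, Mul(-1, -5)))) = Mul(Mul(112, Pow(Add(1, Mul(112, 65)), -1)), Mul(Rational(1, 2), Pow(Add(-2, Mul(-1, -5)), -1), Add(-6, Add(-2, Mul(-1, -5))))) = Mul(Mul(112, Pow(Add(1, 7280), -1)), Mul(Rational(1, 2), Pow(Add(-2, 5), -1), Add(-6, Add(-2, 5)))) = Mul(Mul(112, Pow(7281, -1)), Mul(Rational(1, 2), Pow(3, -1), Add(-6, 3))) = Mul(Mul(112, Rational(1, 7281)), Mul(Rational(1, 2), Rational(1, 3), -3)) = Mul(Rational(112, 7281), Rational(-1, 2)) = Rational(-56, 7281)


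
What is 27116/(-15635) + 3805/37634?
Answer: -960992369/588407590 ≈ -1.6332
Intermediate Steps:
27116/(-15635) + 3805/37634 = 27116*(-1/15635) + 3805*(1/37634) = -27116/15635 + 3805/37634 = -960992369/588407590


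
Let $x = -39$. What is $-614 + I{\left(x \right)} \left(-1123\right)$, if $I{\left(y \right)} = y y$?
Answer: $-1708697$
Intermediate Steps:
$I{\left(y \right)} = y^{2}$
$-614 + I{\left(x \right)} \left(-1123\right) = -614 + \left(-39\right)^{2} \left(-1123\right) = -614 + 1521 \left(-1123\right) = -614 - 1708083 = -1708697$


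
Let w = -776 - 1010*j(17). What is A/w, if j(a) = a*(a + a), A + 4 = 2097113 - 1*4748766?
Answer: 2651657/584556 ≈ 4.5362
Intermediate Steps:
A = -2651657 (A = -4 + (2097113 - 1*4748766) = -4 + (2097113 - 4748766) = -4 - 2651653 = -2651657)
j(a) = 2*a**2 (j(a) = a*(2*a) = 2*a**2)
w = -584556 (w = -776 - 2020*17**2 = -776 - 2020*289 = -776 - 1010*578 = -776 - 583780 = -584556)
A/w = -2651657/(-584556) = -2651657*(-1/584556) = 2651657/584556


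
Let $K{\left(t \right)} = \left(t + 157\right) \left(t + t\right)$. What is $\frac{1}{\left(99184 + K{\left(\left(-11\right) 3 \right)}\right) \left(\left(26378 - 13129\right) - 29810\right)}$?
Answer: $- \frac{1}{1507051000} \approx -6.6355 \cdot 10^{-10}$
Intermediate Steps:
$K{\left(t \right)} = 2 t \left(157 + t\right)$ ($K{\left(t \right)} = \left(157 + t\right) 2 t = 2 t \left(157 + t\right)$)
$\frac{1}{\left(99184 + K{\left(\left(-11\right) 3 \right)}\right) \left(\left(26378 - 13129\right) - 29810\right)} = \frac{1}{\left(99184 + 2 \left(\left(-11\right) 3\right) \left(157 - 33\right)\right) \left(\left(26378 - 13129\right) - 29810\right)} = \frac{1}{\left(99184 + 2 \left(-33\right) \left(157 - 33\right)\right) \left(13249 - 29810\right)} = \frac{1}{\left(99184 + 2 \left(-33\right) 124\right) \left(-16561\right)} = \frac{1}{99184 - 8184} \left(- \frac{1}{16561}\right) = \frac{1}{91000} \left(- \frac{1}{16561}\right) = - \frac{1}{1507051000}$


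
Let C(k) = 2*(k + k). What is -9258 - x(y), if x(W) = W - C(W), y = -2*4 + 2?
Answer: -9276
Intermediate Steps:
y = -6 (y = -8 + 2 = -6)
C(k) = 4*k (C(k) = 2*(2*k) = 4*k)
x(W) = -3*W (x(W) = W - 4*W = -3*W)
-9258 - x(y) = -9258 - (-3)*(-6) = -9258 - 1*18 = -9258 - 18 = -9276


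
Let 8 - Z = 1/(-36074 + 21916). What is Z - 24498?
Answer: -346729419/14158 ≈ -24490.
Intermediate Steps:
Z = 113265/14158 (Z = 8 - 1/(-36074 + 21916) = 8 - 1/(-14158) = 8 - 1*(-1/14158) = 8 + 1/14158 = 113265/14158 ≈ 8.0001)
Z - 24498 = 113265/14158 - 24498 = -346729419/14158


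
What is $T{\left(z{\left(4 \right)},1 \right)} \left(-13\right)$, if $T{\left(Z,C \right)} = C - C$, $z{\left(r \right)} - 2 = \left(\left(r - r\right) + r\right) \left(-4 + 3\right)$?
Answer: $0$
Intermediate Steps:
$z{\left(r \right)} = 2 - r$ ($z{\left(r \right)} = 2 + \left(\left(r - r\right) + r\right) \left(-4 + 3\right) = 2 + \left(0 + r\right) \left(-1\right) = 2 + r \left(-1\right) = 2 - r$)
$T{\left(Z,C \right)} = 0$
$T{\left(z{\left(4 \right)},1 \right)} \left(-13\right) = 0 \left(-13\right) = 0$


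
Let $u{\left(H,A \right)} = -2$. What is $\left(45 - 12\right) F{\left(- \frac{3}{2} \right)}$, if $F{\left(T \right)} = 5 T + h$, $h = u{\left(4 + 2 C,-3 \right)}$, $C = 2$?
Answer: $- \frac{627}{2} \approx -313.5$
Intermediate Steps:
$h = -2$
$F{\left(T \right)} = -2 + 5 T$ ($F{\left(T \right)} = 5 T - 2 = -2 + 5 T$)
$\left(45 - 12\right) F{\left(- \frac{3}{2} \right)} = \left(45 - 12\right) \left(-2 + 5 \left(- \frac{3}{2}\right)\right) = 33 \left(-2 + 5 \left(\left(-3\right) \frac{1}{2}\right)\right) = 33 \left(-2 + 5 \left(- \frac{3}{2}\right)\right) = 33 \left(-2 - \frac{15}{2}\right) = 33 \left(- \frac{19}{2}\right) = - \frac{627}{2}$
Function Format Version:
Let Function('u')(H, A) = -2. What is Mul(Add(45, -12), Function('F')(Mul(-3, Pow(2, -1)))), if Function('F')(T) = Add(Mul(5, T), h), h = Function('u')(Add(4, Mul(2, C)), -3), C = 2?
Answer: Rational(-627, 2) ≈ -313.50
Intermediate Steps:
h = -2
Function('F')(T) = Add(-2, Mul(5, T)) (Function('F')(T) = Add(Mul(5, T), -2) = Add(-2, Mul(5, T)))
Mul(Add(45, -12), Function('F')(Mul(-3, Pow(2, -1)))) = Mul(Add(45, -12), Add(-2, Mul(5, Mul(-3, Pow(2, -1))))) = Mul(33, Add(-2, Mul(5, Mul(-3, Rational(1, 2))))) = Mul(33, Add(-2, Mul(5, Rational(-3, 2)))) = Mul(33, Add(-2, Rational(-15, 2))) = Mul(33, Rational(-19, 2)) = Rational(-627, 2)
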